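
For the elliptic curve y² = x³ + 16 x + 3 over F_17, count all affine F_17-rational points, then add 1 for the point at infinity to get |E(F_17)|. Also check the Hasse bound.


Affine points = {(2, 3), (2, 14), (5, 2), (5, 15), (6, 3), (6, 14), (7, 4), (7, 13), (9, 3), (9, 14), (12, 6), (12, 11), (14, 8), (14, 9)}; affine count = 14; |E(F_17)| = 15.

Discriminant check: Δ ∝ 4a³ + 27b² = 4·16³ + 27·3² = 4·4096 + 27·9 ≡ 1 (mod 17). Nonzero ⇒ E is nonsingular.
For each x ∈ F_17, compute rhs = x³ + 16·x + 3 mod 17, then count y ∈ F_17 with y² ≡ rhs.
  x = 0: rhs = 3, matching y values: none (0 points).
  x = 1: rhs = 3, matching y values: none (0 points).
  x = 2: rhs = 9, matching y values: 3, 14 (2 points).
  x = 3: rhs = 10, matching y values: none (0 points).
  x = 4: rhs = 12, matching y values: none (0 points).
  x = 5: rhs = 4, matching y values: 2, 15 (2 points).
  x = 6: rhs = 9, matching y values: 3, 14 (2 points).
  x = 7: rhs = 16, matching y values: 4, 13 (2 points).
  x = 8: rhs = 14, matching y values: none (0 points).
  x = 9: rhs = 9, matching y values: 3, 14 (2 points).
  x = 10: rhs = 7, matching y values: none (0 points).
  x = 11: rhs = 14, matching y values: none (0 points).
  x = 12: rhs = 2, matching y values: 6, 11 (2 points).
  x = 13: rhs = 11, matching y values: none (0 points).
  x = 14: rhs = 13, matching y values: 8, 9 (2 points).
  x = 15: rhs = 14, matching y values: none (0 points).
  x = 16: rhs = 3, matching y values: none (0 points).
Total affine count: 14.
Full point count |E(F_17)| = 14 + 1 = 15.
Hasse bound: |15 − (17+1)| = |-3| = 3 ≤ 2√17 ≈ 8.2462 ✓.


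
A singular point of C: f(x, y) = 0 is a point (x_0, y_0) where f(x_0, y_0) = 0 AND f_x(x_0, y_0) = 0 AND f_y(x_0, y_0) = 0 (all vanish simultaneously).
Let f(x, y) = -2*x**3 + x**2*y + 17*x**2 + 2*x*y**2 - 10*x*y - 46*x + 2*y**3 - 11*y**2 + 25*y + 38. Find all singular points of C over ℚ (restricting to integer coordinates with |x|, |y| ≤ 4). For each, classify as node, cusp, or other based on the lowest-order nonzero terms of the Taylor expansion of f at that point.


Singular points: {(3, 1)}; classification: cusp.

Compute partial derivatives:
  f_x = -6*x**2 + 2*x*y + 34*x + 2*y**2 - 10*y - 46.
  f_y = x**2 + 4*x*y - 10*x + 6*y**2 - 22*y + 25.
Scan x_0 ∈ {−4, ..., 4}. For each x_0, f_y(x_0, y) is a polynomial in y; find its integer roots y ∈ {−4, ..., 4}, then test f_x and f at those candidates.
  x = -4: f_y(-4, y) = 6*y**2 - 38*y + 81; no integer root y with |y| ≤ 4.
  x = -3: f_y(-3, y) = 6*y**2 - 34*y + 64; no integer root y with |y| ≤ 4.
  x = -2: f_y(-2, y) = 6*y**2 - 30*y + 49; no integer root y with |y| ≤ 4.
  x = -1: f_y(-1, y) = 6*y**2 - 26*y + 36; no integer root y with |y| ≤ 4.
  x = 0: f_y(0, y) = 6*y**2 - 22*y + 25; no integer root y with |y| ≤ 4.
  x = 1: f_y(1, y) = 6*y**2 - 18*y + 16; no integer root y with |y| ≤ 4.
  x = 2: f_y(2, y) = 6*y**2 - 14*y + 9; no integer root y with |y| ≤ 4.
  x = 3: f_y(3, y) = 6*y**2 - 10*y + 4; vanishes at y ∈ {1}. (3, 1): f_x = 0, f = 0 — SINGULAR.
  x = 4: f_y(4, y) = 6*y**2 - 6*y + 1; no integer root y with |y| ≤ 4.
Only singular point on the grid: (3, 1).
Classify: substitute x = 3 + u, y = 1 + v and expand: f = -2*u**3 + u**2*v + 2*u*v**2 + 2*v**3 + v**2.
No constant or linear terms (consistent with a singular point). Quadratic part: v**2. Cubic part: -2*u**3 + u**2*v + 2*u*v**2 + 2*v**3.
The quadratic part v**2 is a perfect square, so there is a single (double) tangent line v = 0, i.e. y = 1. Restricting the cubic part to that line (v = 0) leaves -2*u**3 ≠ 0, so f is not divisible by v and the branch is v² ≈ 2*u**3 to lowest order — this is a cusp.
Classification: cusp.


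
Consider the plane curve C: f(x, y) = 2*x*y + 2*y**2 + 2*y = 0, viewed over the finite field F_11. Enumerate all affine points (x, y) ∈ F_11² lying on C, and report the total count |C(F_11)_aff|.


Affine F_11-points: {(0, 0), (0, 10), (1, 0), (1, 9), (2, 0), (2, 8), (3, 0), (3, 7), (4, 0), (4, 6), (5, 0), (5, 5), (6, 0), (6, 4), (7, 0), (7, 3), (8, 0), (8, 2), (9, 0), (9, 1), (10, 0)}; count = 21.

For each of the 121 pairs (x, y) ∈ F_11², evaluate f(x, y) mod 11. Record the zeros.
  x = 0: [0↦0, 1↦4, 2↦1, 3↦2, 4↦7, 5↦5, 6↦7, 7↦2, 8↦1, 9↦4, 10↦0]  zeros at y ∈ {0, 10}
  x = 1: [0↦0, 1↦6, 2↦5, 3↦8, 4↦4, 5↦4, 6↦8, 7↦5, 8↦6, 9↦0, 10↦9]  zeros at y ∈ {0, 9}
  x = 2: [0↦0, 1↦8, 2↦9, 3↦3, 4↦1, 5↦3, 6↦9, 7↦8, 8↦0, 9↦7, 10↦7]  zeros at y ∈ {0, 8}
  x = 3: [0↦0, 1↦10, 2↦2, 3↦9, 4↦9, 5↦2, 6↦10, 7↦0, 8↦5, 9↦3, 10↦5]  zeros at y ∈ {0, 7}
  x = 4: [0↦0, 1↦1, 2↦6, 3↦4, 4↦6, 5↦1, 6↦0, 7↦3, 8↦10, 9↦10, 10↦3]  zeros at y ∈ {0, 6}
  x = 5: [0↦0, 1↦3, 2↦10, 3↦10, 4↦3, 5↦0, 6↦1, 7↦6, 8↦4, 9↦6, 10↦1]  zeros at y ∈ {0, 5}
  x = 6: [0↦0, 1↦5, 2↦3, 3↦5, 4↦0, 5↦10, 6↦2, 7↦9, 8↦9, 9↦2, 10↦10]  zeros at y ∈ {0, 4}
  x = 7: [0↦0, 1↦7, 2↦7, 3↦0, 4↦8, 5↦9, 6↦3, 7↦1, 8↦3, 9↦9, 10↦8]  zeros at y ∈ {0, 3}
  x = 8: [0↦0, 1↦9, 2↦0, 3↦6, 4↦5, 5↦8, 6↦4, 7↦4, 8↦8, 9↦5, 10↦6]  zeros at y ∈ {0, 2}
  x = 9: [0↦0, 1↦0, 2↦4, 3↦1, 4↦2, 5↦7, 6↦5, 7↦7, 8↦2, 9↦1, 10↦4]  zeros at y ∈ {0, 1}
  x = 10: [0↦0, 1↦2, 2↦8, 3↦7, 4↦10, 5↦6, 6↦6, 7↦10, 8↦7, 9↦8, 10↦2]  zeros at y ∈ {0}
Collecting zeros: affine points = {(0, 0), (0, 10), (1, 0), (1, 9), (2, 0), (2, 8), (3, 0), (3, 7), (4, 0), (4, 6), (5, 0), (5, 5), (6, 0), (6, 4), (7, 0), (7, 3), (8, 0), (8, 2), (9, 0), (9, 1), (10, 0)}.
Total count |C(F_11)_aff| = 21.


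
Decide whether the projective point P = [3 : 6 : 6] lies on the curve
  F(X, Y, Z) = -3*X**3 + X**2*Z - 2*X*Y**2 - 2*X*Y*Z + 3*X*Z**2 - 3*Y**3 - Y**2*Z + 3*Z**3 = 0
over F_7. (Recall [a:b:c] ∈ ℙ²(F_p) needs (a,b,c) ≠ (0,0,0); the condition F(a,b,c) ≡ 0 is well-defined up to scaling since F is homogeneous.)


F(3,6,6) ≡ 6 (mod 7); P is NOT on the curve.

Evaluate F(3, 6, 6) term-by-term (mod 7).
  -3*X**3 ↦ -3·27·1·1 = -81
  X**2*Z ↦ 1·9·1·6 = 54
  -2*X*Y**2 ↦ -2·3·36·1 = -216
  -2*X*Y*Z ↦ -2·3·6·6 = -216
  3*X*Z**2 ↦ 3·3·1·36 = 324
  -3*Y**3 ↦ -3·1·216·1 = -648
  -Y**2*Z ↦ -1·1·36·6 = -216
  3*Z**3 ↦ 3·1·1·216 = 648
Sum: F(3, 6, 6) = (-81) + (54) + (-216) + (-216) + (324) + (-648) + (-216) + (648) = -351.
Reducing mod 7: -351 ≡ 6 (mod 7).
Since F(a, b, c) ≡ 6 ≠ 0 (mod 7), P does NOT lie on the curve.


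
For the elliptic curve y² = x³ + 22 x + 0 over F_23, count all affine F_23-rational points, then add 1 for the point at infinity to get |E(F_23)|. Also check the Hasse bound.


Affine points = {(0, 0), (1, 0), (2, 11), (2, 12), (3, 1), (3, 22), (6, 7), (6, 16), (10, 1), (10, 22), (11, 3), (11, 20), (14, 4), (14, 19), (15, 5), (15, 18), (16, 3), (16, 20), (18, 8), (18, 15), (19, 3), (19, 20), (22, 0)}; affine count = 23; |E(F_23)| = 24.

Discriminant check: Δ ∝ 4a³ + 27b² = 4·22³ + 27·0² = 4·10648 + 27·0 ≡ 19 (mod 23). Nonzero ⇒ E is nonsingular.
For each x ∈ F_23, compute rhs = x³ + 22·x + 0 mod 23, then count y ∈ F_23 with y² ≡ rhs.
  x = 0: rhs = 0, matching y values: 0 (1 points).
  x = 1: rhs = 0, matching y values: 0 (1 points).
  x = 2: rhs = 6, matching y values: 11, 12 (2 points).
  x = 3: rhs = 1, matching y values: 1, 22 (2 points).
  x = 4: rhs = 14, matching y values: none (0 points).
  x = 5: rhs = 5, matching y values: none (0 points).
  x = 6: rhs = 3, matching y values: 7, 16 (2 points).
  x = 7: rhs = 14, matching y values: none (0 points).
  x = 8: rhs = 21, matching y values: none (0 points).
  x = 9: rhs = 7, matching y values: none (0 points).
  x = 10: rhs = 1, matching y values: 1, 22 (2 points).
  x = 11: rhs = 9, matching y values: 3, 20 (2 points).
  x = 12: rhs = 14, matching y values: none (0 points).
  x = 13: rhs = 22, matching y values: none (0 points).
  x = 14: rhs = 16, matching y values: 4, 19 (2 points).
  x = 15: rhs = 2, matching y values: 5, 18 (2 points).
  x = 16: rhs = 9, matching y values: 3, 20 (2 points).
  x = 17: rhs = 20, matching y values: none (0 points).
  x = 18: rhs = 18, matching y values: 8, 15 (2 points).
  x = 19: rhs = 9, matching y values: 3, 20 (2 points).
  x = 20: rhs = 22, matching y values: none (0 points).
  x = 21: rhs = 17, matching y values: none (0 points).
  x = 22: rhs = 0, matching y values: 0 (1 points).
Total affine count: 23.
Full point count |E(F_23)| = 23 + 1 = 24.
Hasse bound: |24 − (23+1)| = |0| = 0 ≤ 2√23 ≈ 9.5917 ✓.


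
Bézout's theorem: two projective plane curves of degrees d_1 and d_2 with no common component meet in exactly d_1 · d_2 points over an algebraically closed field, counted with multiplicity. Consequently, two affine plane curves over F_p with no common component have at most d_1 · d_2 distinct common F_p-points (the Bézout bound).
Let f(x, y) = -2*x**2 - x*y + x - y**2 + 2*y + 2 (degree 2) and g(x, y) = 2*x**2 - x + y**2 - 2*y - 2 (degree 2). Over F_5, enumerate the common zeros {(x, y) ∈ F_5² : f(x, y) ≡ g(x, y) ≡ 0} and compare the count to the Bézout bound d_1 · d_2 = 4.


Common zeros: ∅; count = 0; Bézout bound = 4.

deg(f) = 2, deg(g) = 2, so Bézout bound = 4.
Scan x ∈ F_5. For each x, list the y ∈ F_5 with f(x, y) ≡ 0 and those with g(x, y) ≡ 0 (mod 5); the common zeros in that column are the intersection.
  x = 0: f ≡ 0 at y ∈ ∅; g ≡ 0 at y ∈ ∅; common: ∅.
  x = 1: f ≡ 0 at y ∈ {3}; g ≡ 0 at y ∈ ∅; common: ∅.
  x = 2: f ≡ 0 at y ∈ {1, 4}; g ≡ 0 at y ∈ ∅; common: ∅.
  x = 3: f ≡ 0 at y ∈ {1, 3}; g ≡ 0 at y ∈ ∅; common: ∅.
  x = 4: f ≡ 0 at y ∈ {4}; g ≡ 0 at y ∈ {1}; common: ∅.
Collecting: common zeros = ∅, so the count is 0.
Comparison with the Bézout bound: 0 ≤ 4 = deg(f)·deg(g), as expected for curves with no common component (the affine F_5-count falls short of the bound because intersections may lie at infinity, over extension fields, or carry multiplicity).


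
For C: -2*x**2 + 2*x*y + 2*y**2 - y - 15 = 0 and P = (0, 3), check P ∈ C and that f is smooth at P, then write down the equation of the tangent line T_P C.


Tangent line at P: 6*x + 11*y - 33 = 0.

Step 1: f(0, 3) = 0, so P lies on C.
Step 2: partial derivatives
  f_x(x, y) = -4*x + 2*y, f_y(x, y) = 2*x + 4*y - 1.
  f_x(P) = 6, f_y(P) = 11 (gradient nonzero, so P is smooth).
Step 3: tangent line at P: 6·(x − 0) + 11·(y − 3) = 0.
Expanding: 6*x + 11*y - 33 = 0.


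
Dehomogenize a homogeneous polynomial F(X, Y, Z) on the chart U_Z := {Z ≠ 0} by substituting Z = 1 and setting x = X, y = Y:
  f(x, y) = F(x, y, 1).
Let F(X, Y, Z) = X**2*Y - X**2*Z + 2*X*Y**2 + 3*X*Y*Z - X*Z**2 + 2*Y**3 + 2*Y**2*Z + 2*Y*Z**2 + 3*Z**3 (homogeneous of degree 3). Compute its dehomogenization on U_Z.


f(x, y) = x**2*y - x**2 + 2*x*y**2 + 3*x*y - x + 2*y**3 + 2*y**2 + 2*y + 3

On U_Z we set Z = 1. Each monomial c·X^i·Y^j·Z^k in F becomes c·x^i·y^j·1^k = c·x^i·y^j.
Substituting Z = 1: F(X, Y, 1) = x**2*y - x**2 + 2*x*y**2 + 3*x*y - x + 2*y**3 + 2*y**2 + 2*y + 3.
Note: deg(f) ≤ deg(F) = 3; strict inequality happens when F is divisible by Z (lost terms).


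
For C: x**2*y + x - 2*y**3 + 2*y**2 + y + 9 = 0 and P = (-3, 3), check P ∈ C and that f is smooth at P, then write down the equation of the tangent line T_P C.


Tangent line at P: -17*x - 32*y + 45 = 0.

Step 1: f(-3, 3) = 0, so P lies on C.
Step 2: partial derivatives
  f_x(x, y) = 2*x*y + 1, f_y(x, y) = x**2 - 6*y**2 + 4*y + 1.
  f_x(P) = -17, f_y(P) = -32 (gradient nonzero, so P is smooth).
Step 3: tangent line at P: -17·(x − -3) + -32·(y − 3) = 0.
Expanding: -17*x - 32*y + 45 = 0.


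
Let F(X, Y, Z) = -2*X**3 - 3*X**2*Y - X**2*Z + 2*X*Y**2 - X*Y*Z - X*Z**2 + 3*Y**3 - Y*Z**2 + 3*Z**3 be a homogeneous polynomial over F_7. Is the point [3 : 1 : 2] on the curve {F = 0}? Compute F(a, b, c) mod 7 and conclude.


F(3,1,2) ≡ 3 (mod 7); P is NOT on the curve.

Evaluate F(3, 1, 2) term-by-term (mod 7).
  -2*X**3 ↦ -2·27·1·1 = -54
  -3*X**2*Y ↦ -3·9·1·1 = -27
  -X**2*Z ↦ -1·9·1·2 = -18
  2*X*Y**2 ↦ 2·3·1·1 = 6
  -X*Y*Z ↦ -1·3·1·2 = -6
  -X*Z**2 ↦ -1·3·1·4 = -12
  3*Y**3 ↦ 3·1·1·1 = 3
  -Y*Z**2 ↦ -1·1·1·4 = -4
  3*Z**3 ↦ 3·1·1·8 = 24
Sum: F(3, 1, 2) = (-54) + (-27) + (-18) + (6) + (-6) + (-12) + (3) + (-4) + (24) = -88.
Reducing mod 7: -88 ≡ 3 (mod 7).
Since F(a, b, c) ≡ 3 ≠ 0 (mod 7), P does NOT lie on the curve.


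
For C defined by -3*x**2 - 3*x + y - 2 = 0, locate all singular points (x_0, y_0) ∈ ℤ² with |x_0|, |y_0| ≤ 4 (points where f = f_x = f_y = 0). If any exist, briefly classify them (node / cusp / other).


No singular points in the scanned grid; C is smooth there.

Compute partial derivatives:
  f_x = -6*x - 3.
  f_y = 1.
f_y = 1 is a nonzero constant, so f_y never vanishes: no point (x, y) can satisfy f = f_x = f_y = 0. In particular no (x, y) ∈ {−4, ..., 4}² is singular; the curve is smooth.


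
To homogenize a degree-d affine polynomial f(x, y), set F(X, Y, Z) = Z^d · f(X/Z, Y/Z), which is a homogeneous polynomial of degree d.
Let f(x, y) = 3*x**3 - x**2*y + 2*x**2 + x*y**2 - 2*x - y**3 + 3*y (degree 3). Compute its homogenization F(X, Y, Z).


F(X, Y, Z) = 3*X**3 - X**2*Y + 2*X**2*Z + X*Y**2 - 2*X*Z**2 - Y**3 + 3*Y*Z**2

deg(f) = 3.
Substitute x = X/Z, y = Y/Z into f, then multiply by Z^3.
  monomial 3·x^3·y^0 ↦ 3·X^3·Y^0·Z^0.
  monomial -1·x^2·y^1 ↦ -1·X^2·Y^1·Z^0.
  monomial 2·x^2·y^0 ↦ 2·X^2·Y^0·Z^1.
  monomial 1·x^1·y^2 ↦ 1·X^1·Y^2·Z^0.
  monomial -2·x^1·y^0 ↦ -2·X^1·Y^0·Z^2.
  monomial -1·x^0·y^3 ↦ -1·X^0·Y^3·Z^0.
  monomial 3·x^0·y^1 ↦ 3·X^0·Y^1·Z^2.
Collecting: F(X, Y, Z) = 3*X**3 - X**2*Y + 2*X**2*Z + X*Y**2 - 2*X*Z**2 - Y**3 + 3*Y*Z**2.


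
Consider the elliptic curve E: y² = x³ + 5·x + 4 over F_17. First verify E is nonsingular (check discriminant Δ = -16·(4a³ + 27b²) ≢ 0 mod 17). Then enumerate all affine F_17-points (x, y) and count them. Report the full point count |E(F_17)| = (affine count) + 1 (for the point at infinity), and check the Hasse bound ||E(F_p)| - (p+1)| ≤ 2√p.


Affine points = {(0, 2), (0, 15), (5, 1), (5, 16), (7, 5), (7, 12), (9, 8), (9, 9), (10, 0), (11, 8), (11, 9), (14, 8), (14, 9), (16, 7), (16, 10)}; affine count = 15; |E(F_17)| = 16.

Discriminant check: Δ ∝ 4a³ + 27b² = 4·5³ + 27·4² = 4·125 + 27·16 ≡ 14 (mod 17). Nonzero ⇒ E is nonsingular.
For each x ∈ F_17, compute rhs = x³ + 5·x + 4 mod 17, then count y ∈ F_17 with y² ≡ rhs.
  x = 0: rhs = 4, matching y values: 2, 15 (2 points).
  x = 1: rhs = 10, matching y values: none (0 points).
  x = 2: rhs = 5, matching y values: none (0 points).
  x = 3: rhs = 12, matching y values: none (0 points).
  x = 4: rhs = 3, matching y values: none (0 points).
  x = 5: rhs = 1, matching y values: 1, 16 (2 points).
  x = 6: rhs = 12, matching y values: none (0 points).
  x = 7: rhs = 8, matching y values: 5, 12 (2 points).
  x = 8: rhs = 12, matching y values: none (0 points).
  x = 9: rhs = 13, matching y values: 8, 9 (2 points).
  x = 10: rhs = 0, matching y values: 0 (1 points).
  x = 11: rhs = 13, matching y values: 8, 9 (2 points).
  x = 12: rhs = 7, matching y values: none (0 points).
  x = 13: rhs = 5, matching y values: none (0 points).
  x = 14: rhs = 13, matching y values: 8, 9 (2 points).
  x = 15: rhs = 3, matching y values: none (0 points).
  x = 16: rhs = 15, matching y values: 7, 10 (2 points).
Total affine count: 15.
Full point count |E(F_17)| = 15 + 1 = 16.
Hasse bound: |16 − (17+1)| = |-2| = 2 ≤ 2√17 ≈ 8.2462 ✓.


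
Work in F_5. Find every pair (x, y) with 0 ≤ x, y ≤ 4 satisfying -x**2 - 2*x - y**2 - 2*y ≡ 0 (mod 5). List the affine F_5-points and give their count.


Affine F_5-points: {(0, 0), (0, 3), (3, 0), (3, 3)}; count = 4.

For each of the 25 pairs (x, y) ∈ F_5², evaluate f(x, y) mod 5. Record the zeros.
  x = 0: [0↦0, 1↦2, 2↦2, 3↦0, 4↦1]  zeros at y ∈ {0, 3}
  x = 1: [0↦2, 1↦4, 2↦4, 3↦2, 4↦3]  zeros at y ∈ ∅
  x = 2: [0↦2, 1↦4, 2↦4, 3↦2, 4↦3]  zeros at y ∈ ∅
  x = 3: [0↦0, 1↦2, 2↦2, 3↦0, 4↦1]  zeros at y ∈ {0, 3}
  x = 4: [0↦1, 1↦3, 2↦3, 3↦1, 4↦2]  zeros at y ∈ ∅
Collecting zeros: affine points = {(0, 0), (0, 3), (3, 0), (3, 3)}.
Total count |C(F_5)_aff| = 4.


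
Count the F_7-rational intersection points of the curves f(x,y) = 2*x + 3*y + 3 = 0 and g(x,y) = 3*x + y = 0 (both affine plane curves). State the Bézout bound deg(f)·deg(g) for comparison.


Common zeros: ∅; count = 0; Bézout bound = 1.

deg(f) = 1, deg(g) = 1, so Bézout bound = 1.
Scan x ∈ F_7. For each x, list the y ∈ F_7 with f(x, y) ≡ 0 and those with g(x, y) ≡ 0 (mod 7); the common zeros in that column are the intersection.
  x = 0: f ≡ 0 at y ∈ {6}; g ≡ 0 at y ∈ {0}; common: ∅.
  x = 1: f ≡ 0 at y ∈ {3}; g ≡ 0 at y ∈ {4}; common: ∅.
  x = 2: f ≡ 0 at y ∈ {0}; g ≡ 0 at y ∈ {1}; common: ∅.
  x = 3: f ≡ 0 at y ∈ {4}; g ≡ 0 at y ∈ {5}; common: ∅.
  x = 4: f ≡ 0 at y ∈ {1}; g ≡ 0 at y ∈ {2}; common: ∅.
  x = 5: f ≡ 0 at y ∈ {5}; g ≡ 0 at y ∈ {6}; common: ∅.
  x = 6: f ≡ 0 at y ∈ {2}; g ≡ 0 at y ∈ {3}; common: ∅.
Collecting: common zeros = ∅, so the count is 0.
Comparison with the Bézout bound: 0 ≤ 1 = deg(f)·deg(g), as expected for curves with no common component (the affine F_7-count falls short of the bound because intersections may lie at infinity, over extension fields, or carry multiplicity).


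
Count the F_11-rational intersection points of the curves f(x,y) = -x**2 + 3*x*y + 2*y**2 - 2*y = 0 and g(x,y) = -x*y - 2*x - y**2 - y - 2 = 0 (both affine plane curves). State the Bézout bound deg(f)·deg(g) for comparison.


Common zeros: ∅; count = 0; Bézout bound = 4.

deg(f) = 2, deg(g) = 2, so Bézout bound = 4.
Scan x ∈ F_11. For each x, list the y ∈ F_11 with f(x, y) ≡ 0 and those with g(x, y) ≡ 0 (mod 11); the common zeros in that column are the intersection.
  x = 0: f ≡ 0 at y ∈ {0, 1}; g ≡ 0 at y ∈ {4, 6}; common: ∅.
  x = 1: f ≡ 0 at y ∈ {6, 10}; g ≡ 0 at y ∈ ∅; common: ∅.
  x = 2: f ≡ 0 at y ∈ {4, 5}; g ≡ 0 at y ∈ ∅; common: ∅.
  x = 3: f ≡ 0 at y ∈ {1}; g ≡ 0 at y ∈ ∅; common: ∅.
  x = 4: f ≡ 0 at y ∈ ∅; g ≡ 0 at y ∈ ∅; common: ∅.
  x = 5: f ≡ 0 at y ∈ ∅; g ≡ 0 at y ∈ ∅; common: ∅.
  x = 6: f ≡ 0 at y ∈ {6, 8}; g ≡ 0 at y ∈ {1, 3}; common: ∅.
  x = 7: f ≡ 0 at y ∈ {8, 10}; g ≡ 0 at y ∈ {7}; common: ∅.
  x = 8: f ≡ 0 at y ∈ ∅; g ≡ 0 at y ∈ {5, 8}; common: ∅.
  x = 9: f ≡ 0 at y ∈ ∅; g ≡ 0 at y ∈ {2, 10}; common: ∅.
  x = 10: f ≡ 0 at y ∈ {4}; g ≡ 0 at y ∈ {0}; common: ∅.
Collecting: common zeros = ∅, so the count is 0.
Comparison with the Bézout bound: 0 ≤ 4 = deg(f)·deg(g), as expected for curves with no common component (the affine F_11-count falls short of the bound because intersections may lie at infinity, over extension fields, or carry multiplicity).


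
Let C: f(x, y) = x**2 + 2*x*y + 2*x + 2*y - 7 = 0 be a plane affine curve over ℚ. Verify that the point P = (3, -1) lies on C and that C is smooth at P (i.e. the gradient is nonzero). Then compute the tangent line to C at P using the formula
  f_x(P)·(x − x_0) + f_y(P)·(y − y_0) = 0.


Tangent line at P: 6*x + 8*y - 10 = 0.

Step 1: f(3, -1) = 0, so P lies on C.
Step 2: partial derivatives
  f_x(x, y) = 2*x + 2*y + 2, f_y(x, y) = 2*x + 2.
  f_x(P) = 6, f_y(P) = 8 (gradient nonzero, so P is smooth).
Step 3: tangent line at P: 6·(x − 3) + 8·(y − -1) = 0.
Expanding: 6*x + 8*y - 10 = 0.


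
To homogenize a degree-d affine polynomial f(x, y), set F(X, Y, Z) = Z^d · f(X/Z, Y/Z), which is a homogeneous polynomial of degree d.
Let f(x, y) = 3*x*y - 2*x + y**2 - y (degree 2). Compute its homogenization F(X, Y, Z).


F(X, Y, Z) = 3*X*Y - 2*X*Z + Y**2 - Y*Z

deg(f) = 2.
Substitute x = X/Z, y = Y/Z into f, then multiply by Z^2.
  monomial 3·x^1·y^1 ↦ 3·X^1·Y^1·Z^0.
  monomial -2·x^1·y^0 ↦ -2·X^1·Y^0·Z^1.
  monomial 1·x^0·y^2 ↦ 1·X^0·Y^2·Z^0.
  monomial -1·x^0·y^1 ↦ -1·X^0·Y^1·Z^1.
Collecting: F(X, Y, Z) = 3*X*Y - 2*X*Z + Y**2 - Y*Z.


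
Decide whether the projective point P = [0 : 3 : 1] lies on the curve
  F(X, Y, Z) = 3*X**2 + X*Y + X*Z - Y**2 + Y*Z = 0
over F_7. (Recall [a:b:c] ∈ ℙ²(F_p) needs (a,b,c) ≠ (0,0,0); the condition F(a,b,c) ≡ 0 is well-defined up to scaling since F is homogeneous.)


F(0,3,1) ≡ 1 (mod 7); P is NOT on the curve.

Evaluate F(0, 3, 1) term-by-term (mod 7).
  3*X**2 ↦ 3·0·1·1 = 0
  X*Y ↦ 1·0·3·1 = 0
  X*Z ↦ 1·0·1·1 = 0
  -Y**2 ↦ -1·1·9·1 = -9
  Y*Z ↦ 1·1·3·1 = 3
Sum: F(0, 3, 1) = (0) + (0) + (0) + (-9) + (3) = -6.
Reducing mod 7: -6 ≡ 1 (mod 7).
Since F(a, b, c) ≡ 1 ≠ 0 (mod 7), P does NOT lie on the curve.


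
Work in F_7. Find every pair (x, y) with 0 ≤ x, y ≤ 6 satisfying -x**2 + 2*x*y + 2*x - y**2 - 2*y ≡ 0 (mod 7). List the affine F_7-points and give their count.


Affine F_7-points: {(0, 0), (0, 5), (1, 1), (1, 6), (2, 0), (2, 2), (3, 1), (3, 3), (4, 2), (4, 4), (5, 3), (5, 5), (6, 4), (6, 6)}; count = 14.

For each of the 49 pairs (x, y) ∈ F_7², evaluate f(x, y) mod 7. Record the zeros.
  x = 0: [0↦0, 1↦4, 2↦6, 3↦6, 4↦4, 5↦0, 6↦1]  zeros at y ∈ {0, 5}
  x = 1: [0↦1, 1↦0, 2↦4, 3↦6, 4↦6, 5↦4, 6↦0]  zeros at y ∈ {1, 6}
  x = 2: [0↦0, 1↦1, 2↦0, 3↦4, 4↦6, 5↦6, 6↦4]  zeros at y ∈ {0, 2}
  x = 3: [0↦4, 1↦0, 2↦1, 3↦0, 4↦4, 5↦6, 6↦6]  zeros at y ∈ {1, 3}
  x = 4: [0↦6, 1↦4, 2↦0, 3↦1, 4↦0, 5↦4, 6↦6]  zeros at y ∈ {2, 4}
  x = 5: [0↦6, 1↦6, 2↦4, 3↦0, 4↦1, 5↦0, 6↦4]  zeros at y ∈ {3, 5}
  x = 6: [0↦4, 1↦6, 2↦6, 3↦4, 4↦0, 5↦1, 6↦0]  zeros at y ∈ {4, 6}
Collecting zeros: affine points = {(0, 0), (0, 5), (1, 1), (1, 6), (2, 0), (2, 2), (3, 1), (3, 3), (4, 2), (4, 4), (5, 3), (5, 5), (6, 4), (6, 6)}.
Total count |C(F_7)_aff| = 14.


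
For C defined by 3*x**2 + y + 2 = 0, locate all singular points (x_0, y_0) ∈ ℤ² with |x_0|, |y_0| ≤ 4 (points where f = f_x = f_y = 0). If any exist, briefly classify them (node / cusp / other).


No singular points in the scanned grid; C is smooth there.

Compute partial derivatives:
  f_x = 6*x.
  f_y = 1.
f_y = 1 is a nonzero constant, so f_y never vanishes: no point (x, y) can satisfy f = f_x = f_y = 0. In particular no (x, y) ∈ {−4, ..., 4}² is singular; the curve is smooth.


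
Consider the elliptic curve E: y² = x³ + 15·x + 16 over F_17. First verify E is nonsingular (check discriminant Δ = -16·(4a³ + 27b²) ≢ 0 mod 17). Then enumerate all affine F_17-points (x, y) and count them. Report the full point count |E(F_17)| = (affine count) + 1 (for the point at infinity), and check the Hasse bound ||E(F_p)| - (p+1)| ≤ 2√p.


Affine points = {(0, 4), (0, 13), (1, 7), (1, 10), (4, 2), (4, 15), (6, 4), (6, 13), (8, 6), (8, 11), (9, 8), (9, 9), (11, 4), (11, 13), (16, 0)}; affine count = 15; |E(F_17)| = 16.

Discriminant check: Δ ∝ 4a³ + 27b² = 4·15³ + 27·16² = 4·3375 + 27·256 ≡ 12 (mod 17). Nonzero ⇒ E is nonsingular.
For each x ∈ F_17, compute rhs = x³ + 15·x + 16 mod 17, then count y ∈ F_17 with y² ≡ rhs.
  x = 0: rhs = 16, matching y values: 4, 13 (2 points).
  x = 1: rhs = 15, matching y values: 7, 10 (2 points).
  x = 2: rhs = 3, matching y values: none (0 points).
  x = 3: rhs = 3, matching y values: none (0 points).
  x = 4: rhs = 4, matching y values: 2, 15 (2 points).
  x = 5: rhs = 12, matching y values: none (0 points).
  x = 6: rhs = 16, matching y values: 4, 13 (2 points).
  x = 7: rhs = 5, matching y values: none (0 points).
  x = 8: rhs = 2, matching y values: 6, 11 (2 points).
  x = 9: rhs = 13, matching y values: 8, 9 (2 points).
  x = 10: rhs = 10, matching y values: none (0 points).
  x = 11: rhs = 16, matching y values: 4, 13 (2 points).
  x = 12: rhs = 3, matching y values: none (0 points).
  x = 13: rhs = 11, matching y values: none (0 points).
  x = 14: rhs = 12, matching y values: none (0 points).
  x = 15: rhs = 12, matching y values: none (0 points).
  x = 16: rhs = 0, matching y values: 0 (1 points).
Total affine count: 15.
Full point count |E(F_17)| = 15 + 1 = 16.
Hasse bound: |16 − (17+1)| = |-2| = 2 ≤ 2√17 ≈ 8.2462 ✓.


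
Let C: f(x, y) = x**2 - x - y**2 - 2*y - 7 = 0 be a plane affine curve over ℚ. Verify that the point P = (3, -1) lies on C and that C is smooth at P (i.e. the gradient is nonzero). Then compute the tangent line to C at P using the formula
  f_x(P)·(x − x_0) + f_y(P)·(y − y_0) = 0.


Tangent line at P: 5*x - 15 = 0.

Step 1: f(3, -1) = 0, so P lies on C.
Step 2: partial derivatives
  f_x(x, y) = 2*x - 1, f_y(x, y) = -2*y - 2.
  f_x(P) = 5, f_y(P) = 0 (gradient nonzero, so P is smooth).
Step 3: tangent line at P: 5·(x − 3) + 0·(y − -1) = 0.
Expanding: 5*x - 15 = 0.


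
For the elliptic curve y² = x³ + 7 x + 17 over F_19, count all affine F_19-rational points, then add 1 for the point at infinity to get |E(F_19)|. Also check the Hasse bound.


Affine points = {(0, 6), (0, 13), (1, 5), (1, 14), (2, 1), (2, 18), (5, 5), (5, 14), (6, 3), (6, 16), (9, 7), (9, 12), (10, 2), (10, 17), (11, 0), (12, 9), (12, 10), (13, 5), (13, 14), (14, 3), (14, 16), (15, 1), (15, 18), (16, 8), (16, 11), (18, 3), (18, 16)}; affine count = 27; |E(F_19)| = 28.

Discriminant check: Δ ∝ 4a³ + 27b² = 4·7³ + 27·17² = 4·343 + 27·289 ≡ 17 (mod 19). Nonzero ⇒ E is nonsingular.
For each x ∈ F_19, compute rhs = x³ + 7·x + 17 mod 19, then count y ∈ F_19 with y² ≡ rhs.
  x = 0: rhs = 17, matching y values: 6, 13 (2 points).
  x = 1: rhs = 6, matching y values: 5, 14 (2 points).
  x = 2: rhs = 1, matching y values: 1, 18 (2 points).
  x = 3: rhs = 8, matching y values: none (0 points).
  x = 4: rhs = 14, matching y values: none (0 points).
  x = 5: rhs = 6, matching y values: 5, 14 (2 points).
  x = 6: rhs = 9, matching y values: 3, 16 (2 points).
  x = 7: rhs = 10, matching y values: none (0 points).
  x = 8: rhs = 15, matching y values: none (0 points).
  x = 9: rhs = 11, matching y values: 7, 12 (2 points).
  x = 10: rhs = 4, matching y values: 2, 17 (2 points).
  x = 11: rhs = 0, matching y values: 0 (1 points).
  x = 12: rhs = 5, matching y values: 9, 10 (2 points).
  x = 13: rhs = 6, matching y values: 5, 14 (2 points).
  x = 14: rhs = 9, matching y values: 3, 16 (2 points).
  x = 15: rhs = 1, matching y values: 1, 18 (2 points).
  x = 16: rhs = 7, matching y values: 8, 11 (2 points).
  x = 17: rhs = 14, matching y values: none (0 points).
  x = 18: rhs = 9, matching y values: 3, 16 (2 points).
Total affine count: 27.
Full point count |E(F_19)| = 27 + 1 = 28.
Hasse bound: |28 − (19+1)| = |8| = 8 ≤ 2√19 ≈ 8.7178 ✓.


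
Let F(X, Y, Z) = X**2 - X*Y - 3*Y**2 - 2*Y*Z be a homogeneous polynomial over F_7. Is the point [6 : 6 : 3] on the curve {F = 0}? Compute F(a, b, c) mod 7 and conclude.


F(6,6,3) ≡ 3 (mod 7); P is NOT on the curve.

Evaluate F(6, 6, 3) term-by-term (mod 7).
  X**2 ↦ 1·36·1·1 = 36
  -X*Y ↦ -1·6·6·1 = -36
  -3*Y**2 ↦ -3·1·36·1 = -108
  -2*Y*Z ↦ -2·1·6·3 = -36
Sum: F(6, 6, 3) = (36) + (-36) + (-108) + (-36) = -144.
Reducing mod 7: -144 ≡ 3 (mod 7).
Since F(a, b, c) ≡ 3 ≠ 0 (mod 7), P does NOT lie on the curve.


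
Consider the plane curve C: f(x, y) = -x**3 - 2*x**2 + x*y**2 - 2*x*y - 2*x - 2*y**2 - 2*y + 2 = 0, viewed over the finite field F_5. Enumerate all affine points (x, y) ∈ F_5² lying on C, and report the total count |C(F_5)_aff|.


Affine F_5-points: {(0, 2), (1, 2), (1, 4), (2, 2), (3, 4), (4, 1), (4, 4)}; count = 7.

For each of the 25 pairs (x, y) ∈ F_5², evaluate f(x, y) mod 5. Record the zeros.
  x = 0: [0↦2, 1↦3, 2↦0, 3↦3, 4↦2]  zeros at y ∈ {2}
  x = 1: [0↦2, 1↦2, 2↦0, 3↦1, 4↦0]  zeros at y ∈ {2, 4}
  x = 2: [0↦2, 1↦1, 2↦0, 3↦4, 4↦3]  zeros at y ∈ {2}
  x = 3: [0↦1, 1↦4, 2↦4, 3↦1, 4↦0]  zeros at y ∈ {4}
  x = 4: [0↦3, 1↦0, 2↦1, 3↦1, 4↦0]  zeros at y ∈ {1, 4}
Collecting zeros: affine points = {(0, 2), (1, 2), (1, 4), (2, 2), (3, 4), (4, 1), (4, 4)}.
Total count |C(F_5)_aff| = 7.


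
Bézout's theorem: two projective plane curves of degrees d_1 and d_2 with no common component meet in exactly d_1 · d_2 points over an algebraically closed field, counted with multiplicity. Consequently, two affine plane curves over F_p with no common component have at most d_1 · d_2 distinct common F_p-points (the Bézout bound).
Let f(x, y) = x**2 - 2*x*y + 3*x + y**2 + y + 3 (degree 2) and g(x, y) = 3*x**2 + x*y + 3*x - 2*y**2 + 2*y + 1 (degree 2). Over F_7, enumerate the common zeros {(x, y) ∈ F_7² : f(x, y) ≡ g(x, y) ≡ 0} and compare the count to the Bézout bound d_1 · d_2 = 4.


Common zeros: {(1, 0)}; count = 1; Bézout bound = 4.

deg(f) = 2, deg(g) = 2, so Bézout bound = 4.
Scan x ∈ F_7. For each x, list the y ∈ F_7 with f(x, y) ≡ 0 and those with g(x, y) ≡ 0 (mod 7); the common zeros in that column are the intersection.
  x = 0: f ≡ 0 at y ∈ ∅; g ≡ 0 at y ∈ ∅; common: ∅.
  x = 1: f ≡ 0 at y ∈ {0, 1}; g ≡ 0 at y ∈ {0, 5}; common: {0}.
  x = 2: f ≡ 0 at y ∈ ∅; g ≡ 0 at y ∈ {1}; common: ∅.
  x = 3: f ≡ 0 at y ∈ {0, 5}; g ≡ 0 at y ∈ ∅; common: ∅.
  x = 4: f ≡ 0 at y ∈ {2, 5}; g ≡ 0 at y ∈ ∅; common: ∅.
  x = 5: f ≡ 0 at y ∈ {1}; g ≡ 0 at y ∈ {0}; common: ∅.
  x = 6: f ≡ 0 at y ∈ ∅; g ≡ 0 at y ∈ {1, 3}; common: ∅.
Collecting: common zeros = {(1, 0)}, so the count is 1.
Comparison with the Bézout bound: 1 ≤ 4 = deg(f)·deg(g), as expected for curves with no common component (the affine F_7-count falls short of the bound because intersections may lie at infinity, over extension fields, or carry multiplicity).


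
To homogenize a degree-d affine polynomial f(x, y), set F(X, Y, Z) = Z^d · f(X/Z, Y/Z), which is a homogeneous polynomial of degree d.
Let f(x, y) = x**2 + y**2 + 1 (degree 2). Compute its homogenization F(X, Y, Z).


F(X, Y, Z) = X**2 + Y**2 + Z**2

deg(f) = 2.
Substitute x = X/Z, y = Y/Z into f, then multiply by Z^2.
  monomial 1·x^2·y^0 ↦ 1·X^2·Y^0·Z^0.
  monomial 1·x^0·y^2 ↦ 1·X^0·Y^2·Z^0.
  monomial 1·x^0·y^0 ↦ 1·X^0·Y^0·Z^2.
Collecting: F(X, Y, Z) = X**2 + Y**2 + Z**2.


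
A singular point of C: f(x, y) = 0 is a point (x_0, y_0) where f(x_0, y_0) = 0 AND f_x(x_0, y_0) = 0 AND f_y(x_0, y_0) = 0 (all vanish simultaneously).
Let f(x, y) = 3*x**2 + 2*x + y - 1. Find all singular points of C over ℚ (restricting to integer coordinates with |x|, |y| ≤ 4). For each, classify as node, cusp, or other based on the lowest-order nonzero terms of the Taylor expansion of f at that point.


No singular points in the scanned grid; C is smooth there.

Compute partial derivatives:
  f_x = 6*x + 2.
  f_y = 1.
f_y = 1 is a nonzero constant, so f_y never vanishes: no point (x, y) can satisfy f = f_x = f_y = 0. In particular no (x, y) ∈ {−4, ..., 4}² is singular; the curve is smooth.


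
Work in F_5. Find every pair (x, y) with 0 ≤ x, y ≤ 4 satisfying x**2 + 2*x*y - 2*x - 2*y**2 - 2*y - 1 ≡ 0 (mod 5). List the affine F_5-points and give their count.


Affine F_5-points: {(0, 1), (0, 3), (1, 2), (1, 3), (2, 2), (2, 4)}; count = 6.

For each of the 25 pairs (x, y) ∈ F_5², evaluate f(x, y) mod 5. Record the zeros.
  x = 0: [0↦4, 1↦0, 2↦2, 3↦0, 4↦4]  zeros at y ∈ {1, 3}
  x = 1: [0↦3, 1↦1, 2↦0, 3↦0, 4↦1]  zeros at y ∈ {2, 3}
  x = 2: [0↦4, 1↦4, 2↦0, 3↦2, 4↦0]  zeros at y ∈ {2, 4}
  x = 3: [0↦2, 1↦4, 2↦2, 3↦1, 4↦1]  zeros at y ∈ ∅
  x = 4: [0↦2, 1↦1, 2↦1, 3↦2, 4↦4]  zeros at y ∈ ∅
Collecting zeros: affine points = {(0, 1), (0, 3), (1, 2), (1, 3), (2, 2), (2, 4)}.
Total count |C(F_5)_aff| = 6.


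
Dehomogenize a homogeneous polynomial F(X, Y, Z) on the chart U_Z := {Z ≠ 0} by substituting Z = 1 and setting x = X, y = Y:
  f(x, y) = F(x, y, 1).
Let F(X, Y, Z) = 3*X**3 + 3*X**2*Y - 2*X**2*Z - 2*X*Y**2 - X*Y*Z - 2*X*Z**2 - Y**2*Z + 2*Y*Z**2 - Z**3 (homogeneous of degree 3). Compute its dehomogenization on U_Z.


f(x, y) = 3*x**3 + 3*x**2*y - 2*x**2 - 2*x*y**2 - x*y - 2*x - y**2 + 2*y - 1

On U_Z we set Z = 1. Each monomial c·X^i·Y^j·Z^k in F becomes c·x^i·y^j·1^k = c·x^i·y^j.
Substituting Z = 1: F(X, Y, 1) = 3*x**3 + 3*x**2*y - 2*x**2 - 2*x*y**2 - x*y - 2*x - y**2 + 2*y - 1.
Note: deg(f) ≤ deg(F) = 3; strict inequality happens when F is divisible by Z (lost terms).


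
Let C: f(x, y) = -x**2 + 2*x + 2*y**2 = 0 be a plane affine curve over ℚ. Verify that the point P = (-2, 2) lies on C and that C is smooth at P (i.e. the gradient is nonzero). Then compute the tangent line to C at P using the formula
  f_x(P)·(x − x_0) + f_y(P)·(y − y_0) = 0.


Tangent line at P: 6*x + 8*y - 4 = 0.

Step 1: f(-2, 2) = 0, so P lies on C.
Step 2: partial derivatives
  f_x(x, y) = 2 - 2*x, f_y(x, y) = 4*y.
  f_x(P) = 6, f_y(P) = 8 (gradient nonzero, so P is smooth).
Step 3: tangent line at P: 6·(x − -2) + 8·(y − 2) = 0.
Expanding: 6*x + 8*y - 4 = 0.


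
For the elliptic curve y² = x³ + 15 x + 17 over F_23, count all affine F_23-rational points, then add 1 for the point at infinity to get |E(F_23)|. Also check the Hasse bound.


Affine points = {(2, 3), (2, 20), (4, 7), (4, 16), (6, 1), (6, 22), (11, 8), (11, 15), (12, 4), (12, 19), (14, 2), (14, 21), (15, 11), (15, 12), (16, 11), (16, 12), (18, 1), (18, 22), (19, 10), (19, 13), (21, 5), (21, 18), (22, 1), (22, 22)}; affine count = 24; |E(F_23)| = 25.

Discriminant check: Δ ∝ 4a³ + 27b² = 4·15³ + 27·17² = 4·3375 + 27·289 ≡ 5 (mod 23). Nonzero ⇒ E is nonsingular.
For each x ∈ F_23, compute rhs = x³ + 15·x + 17 mod 23, then count y ∈ F_23 with y² ≡ rhs.
  x = 0: rhs = 17, matching y values: none (0 points).
  x = 1: rhs = 10, matching y values: none (0 points).
  x = 2: rhs = 9, matching y values: 3, 20 (2 points).
  x = 3: rhs = 20, matching y values: none (0 points).
  x = 4: rhs = 3, matching y values: 7, 16 (2 points).
  x = 5: rhs = 10, matching y values: none (0 points).
  x = 6: rhs = 1, matching y values: 1, 22 (2 points).
  x = 7: rhs = 5, matching y values: none (0 points).
  x = 8: rhs = 5, matching y values: none (0 points).
  x = 9: rhs = 7, matching y values: none (0 points).
  x = 10: rhs = 17, matching y values: none (0 points).
  x = 11: rhs = 18, matching y values: 8, 15 (2 points).
  x = 12: rhs = 16, matching y values: 4, 19 (2 points).
  x = 13: rhs = 17, matching y values: none (0 points).
  x = 14: rhs = 4, matching y values: 2, 21 (2 points).
  x = 15: rhs = 6, matching y values: 11, 12 (2 points).
  x = 16: rhs = 6, matching y values: 11, 12 (2 points).
  x = 17: rhs = 10, matching y values: none (0 points).
  x = 18: rhs = 1, matching y values: 1, 22 (2 points).
  x = 19: rhs = 8, matching y values: 10, 13 (2 points).
  x = 20: rhs = 14, matching y values: none (0 points).
  x = 21: rhs = 2, matching y values: 5, 18 (2 points).
  x = 22: rhs = 1, matching y values: 1, 22 (2 points).
Total affine count: 24.
Full point count |E(F_23)| = 24 + 1 = 25.
Hasse bound: |25 − (23+1)| = |1| = 1 ≤ 2√23 ≈ 9.5917 ✓.


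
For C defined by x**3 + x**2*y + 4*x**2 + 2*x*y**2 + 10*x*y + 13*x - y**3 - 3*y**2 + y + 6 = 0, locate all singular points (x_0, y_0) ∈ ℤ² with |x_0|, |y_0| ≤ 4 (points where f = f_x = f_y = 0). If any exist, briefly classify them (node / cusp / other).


Singular points: {(-1, -2)}; classification: node.

Compute partial derivatives:
  f_x = 3*x**2 + 2*x*y + 8*x + 2*y**2 + 10*y + 13.
  f_y = x**2 + 4*x*y + 10*x - 3*y**2 - 6*y + 1.
Scan x_0 ∈ {−4, ..., 4}. For each x_0, f_y(x_0, y) is a polynomial in y; find its integer roots y ∈ {−4, ..., 4}, then test f_x and f at those candidates.
  x = -4: f_y(-4, y) = -3*y**2 - 22*y - 23; no integer root y with |y| ≤ 4.
  x = -3: f_y(-3, y) = -3*y**2 - 18*y - 20; no integer root y with |y| ≤ 4.
  x = -2: f_y(-2, y) = -3*y**2 - 14*y - 15; vanishes at y ∈ {-3}. (-2, -3): f_x = 9 ≠ 0.
  x = -1: f_y(-1, y) = -3*y**2 - 10*y - 8; vanishes at y ∈ {-2}. (-1, -2): f_x = 0, f = 0 — SINGULAR.
  x = 0: f_y(0, y) = -3*y**2 - 6*y + 1; no integer root y with |y| ≤ 4.
  x = 1: f_y(1, y) = -3*y**2 - 2*y + 12; no integer root y with |y| ≤ 4.
  x = 2: f_y(2, y) = -3*y**2 + 2*y + 25; no integer root y with |y| ≤ 4.
  x = 3: f_y(3, y) = -3*y**2 + 6*y + 40; no integer root y with |y| ≤ 4.
  x = 4: f_y(4, y) = -3*y**2 + 10*y + 57; vanishes at y ∈ {-3}. (4, -3): f_x = 57 ≠ 0.
Only singular point on the grid: (-1, -2).
Classify: substitute x = -1 + u, y = -2 + v and expand: f = u**3 + u**2*v - u**2 + 2*u*v**2 - v**3 + v**2.
No constant or linear terms (consistent with a singular point). Quadratic part: -u**2 + v**2. Cubic part: u**3 + u**2*v + 2*u*v**2 - v**3.
The quadratic part v**2 - u**2 = (v − u)(v + u) splits into two distinct linear factors, so there are two distinct tangent lines y − -2 = ±(x − -1) — this is a node (ordinary double point).
Classification: node.


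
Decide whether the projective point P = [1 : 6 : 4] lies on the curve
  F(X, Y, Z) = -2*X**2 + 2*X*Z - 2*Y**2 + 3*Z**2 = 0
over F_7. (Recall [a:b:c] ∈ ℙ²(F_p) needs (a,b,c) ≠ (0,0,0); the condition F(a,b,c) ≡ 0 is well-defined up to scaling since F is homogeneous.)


F(1,6,4) ≡ 3 (mod 7); P is NOT on the curve.

Evaluate F(1, 6, 4) term-by-term (mod 7).
  -2*X**2 ↦ -2·1·1·1 = -2
  2*X*Z ↦ 2·1·1·4 = 8
  -2*Y**2 ↦ -2·1·36·1 = -72
  3*Z**2 ↦ 3·1·1·16 = 48
Sum: F(1, 6, 4) = (-2) + (8) + (-72) + (48) = -18.
Reducing mod 7: -18 ≡ 3 (mod 7).
Since F(a, b, c) ≡ 3 ≠ 0 (mod 7), P does NOT lie on the curve.


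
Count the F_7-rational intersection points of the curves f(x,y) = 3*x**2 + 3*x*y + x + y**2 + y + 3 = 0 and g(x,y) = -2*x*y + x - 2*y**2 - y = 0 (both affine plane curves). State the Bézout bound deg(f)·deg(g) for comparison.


Common zeros: ∅; count = 0; Bézout bound = 4.

deg(f) = 2, deg(g) = 2, so Bézout bound = 4.
Scan x ∈ F_7. For each x, list the y ∈ F_7 with f(x, y) ≡ 0 and those with g(x, y) ≡ 0 (mod 7); the common zeros in that column are the intersection.
  x = 0: f ≡ 0 at y ∈ ∅; g ≡ 0 at y ∈ {0, 3}; common: ∅.
  x = 1: f ≡ 0 at y ∈ {0, 3}; g ≡ 0 at y ∈ ∅; common: ∅.
  x = 2: f ≡ 0 at y ∈ {2, 5}; g ≡ 0 at y ∈ ∅; common: ∅.
  x = 3: f ≡ 0 at y ∈ ∅; g ≡ 0 at y ∈ ∅; common: ∅.
  x = 4: f ≡ 0 at y ∈ ∅; g ≡ 0 at y ∈ {1, 5}; common: ∅.
  x = 5: f ≡ 0 at y ∈ {2, 3}; g ≡ 0 at y ∈ {6}; common: ∅.
  x = 6: f ≡ 0 at y ∈ ∅; g ≡ 0 at y ∈ {2}; common: ∅.
Collecting: common zeros = ∅, so the count is 0.
Comparison with the Bézout bound: 0 ≤ 4 = deg(f)·deg(g), as expected for curves with no common component (the affine F_7-count falls short of the bound because intersections may lie at infinity, over extension fields, or carry multiplicity).


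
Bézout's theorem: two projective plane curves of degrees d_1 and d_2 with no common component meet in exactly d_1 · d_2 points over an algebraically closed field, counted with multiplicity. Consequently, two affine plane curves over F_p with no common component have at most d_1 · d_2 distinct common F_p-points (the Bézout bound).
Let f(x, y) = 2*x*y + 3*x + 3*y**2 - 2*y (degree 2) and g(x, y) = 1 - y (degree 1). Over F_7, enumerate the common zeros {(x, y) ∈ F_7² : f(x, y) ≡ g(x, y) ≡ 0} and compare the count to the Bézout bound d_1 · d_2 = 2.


Common zeros: {(4, 1)}; count = 1; Bézout bound = 2.

deg(f) = 2, deg(g) = 1, so Bézout bound = 2.
Scan x ∈ F_7. For each x, list the y ∈ F_7 with f(x, y) ≡ 0 and those with g(x, y) ≡ 0 (mod 7); the common zeros in that column are the intersection.
  x = 0: f ≡ 0 at y ∈ {0, 3}; g ≡ 0 at y ∈ {1}; common: ∅.
  x = 1: f ≡ 0 at y ∈ ∅; g ≡ 0 at y ∈ {1}; common: ∅.
  x = 2: f ≡ 0 at y ∈ {5, 6}; g ≡ 0 at y ∈ {1}; common: ∅.
  x = 3: f ≡ 0 at y ∈ ∅; g ≡ 0 at y ∈ {1}; common: ∅.
  x = 4: f ≡ 0 at y ∈ {1, 4}; g ≡ 0 at y ∈ {1}; common: {1}.
  x = 5: f ≡ 0 at y ∈ ∅; g ≡ 0 at y ∈ {1}; common: ∅.
  x = 6: f ≡ 0 at y ∈ ∅; g ≡ 0 at y ∈ {1}; common: ∅.
Collecting: common zeros = {(4, 1)}, so the count is 1.
Comparison with the Bézout bound: 1 ≤ 2 = deg(f)·deg(g), as expected for curves with no common component (the affine F_7-count falls short of the bound because intersections may lie at infinity, over extension fields, or carry multiplicity).
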